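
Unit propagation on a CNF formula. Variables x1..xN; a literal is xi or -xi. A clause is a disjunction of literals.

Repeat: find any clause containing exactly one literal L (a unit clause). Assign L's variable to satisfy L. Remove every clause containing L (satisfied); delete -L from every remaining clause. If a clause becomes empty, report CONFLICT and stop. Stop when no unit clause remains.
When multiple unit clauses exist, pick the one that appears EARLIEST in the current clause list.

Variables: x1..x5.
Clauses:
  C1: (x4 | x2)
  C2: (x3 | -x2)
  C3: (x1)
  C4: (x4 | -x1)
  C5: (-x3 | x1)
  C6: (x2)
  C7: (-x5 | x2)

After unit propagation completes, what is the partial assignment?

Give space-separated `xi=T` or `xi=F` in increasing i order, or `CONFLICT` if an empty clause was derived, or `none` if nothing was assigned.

unit clause [1] forces x1=T; simplify:
  drop -1 from [4, -1] -> [4]
  satisfied 2 clause(s); 5 remain; assigned so far: [1]
unit clause [4] forces x4=T; simplify:
  satisfied 2 clause(s); 3 remain; assigned so far: [1, 4]
unit clause [2] forces x2=T; simplify:
  drop -2 from [3, -2] -> [3]
  satisfied 2 clause(s); 1 remain; assigned so far: [1, 2, 4]
unit clause [3] forces x3=T; simplify:
  satisfied 1 clause(s); 0 remain; assigned so far: [1, 2, 3, 4]

Answer: x1=T x2=T x3=T x4=T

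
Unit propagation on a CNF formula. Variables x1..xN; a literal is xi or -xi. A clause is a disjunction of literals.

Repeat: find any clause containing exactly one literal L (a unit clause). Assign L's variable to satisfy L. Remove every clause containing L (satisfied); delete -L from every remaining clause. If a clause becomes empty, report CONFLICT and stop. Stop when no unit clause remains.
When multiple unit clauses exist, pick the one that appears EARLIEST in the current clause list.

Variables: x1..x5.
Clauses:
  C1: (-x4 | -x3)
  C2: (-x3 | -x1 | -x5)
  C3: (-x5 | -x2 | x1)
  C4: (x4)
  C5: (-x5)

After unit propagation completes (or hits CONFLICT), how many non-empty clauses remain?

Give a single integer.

Answer: 0

Derivation:
unit clause [4] forces x4=T; simplify:
  drop -4 from [-4, -3] -> [-3]
  satisfied 1 clause(s); 4 remain; assigned so far: [4]
unit clause [-3] forces x3=F; simplify:
  satisfied 2 clause(s); 2 remain; assigned so far: [3, 4]
unit clause [-5] forces x5=F; simplify:
  satisfied 2 clause(s); 0 remain; assigned so far: [3, 4, 5]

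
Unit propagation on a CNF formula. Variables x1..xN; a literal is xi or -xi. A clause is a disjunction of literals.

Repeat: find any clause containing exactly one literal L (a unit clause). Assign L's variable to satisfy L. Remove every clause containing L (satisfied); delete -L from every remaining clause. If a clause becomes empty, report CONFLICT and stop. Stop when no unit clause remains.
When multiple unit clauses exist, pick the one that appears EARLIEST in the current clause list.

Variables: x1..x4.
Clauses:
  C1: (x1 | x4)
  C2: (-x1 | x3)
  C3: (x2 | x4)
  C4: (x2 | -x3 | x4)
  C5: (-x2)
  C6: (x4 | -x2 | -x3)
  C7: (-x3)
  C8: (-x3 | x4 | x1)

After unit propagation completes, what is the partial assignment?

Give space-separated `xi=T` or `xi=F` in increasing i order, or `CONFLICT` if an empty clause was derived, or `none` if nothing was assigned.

Answer: x1=F x2=F x3=F x4=T

Derivation:
unit clause [-2] forces x2=F; simplify:
  drop 2 from [2, 4] -> [4]
  drop 2 from [2, -3, 4] -> [-3, 4]
  satisfied 2 clause(s); 6 remain; assigned so far: [2]
unit clause [4] forces x4=T; simplify:
  satisfied 4 clause(s); 2 remain; assigned so far: [2, 4]
unit clause [-3] forces x3=F; simplify:
  drop 3 from [-1, 3] -> [-1]
  satisfied 1 clause(s); 1 remain; assigned so far: [2, 3, 4]
unit clause [-1] forces x1=F; simplify:
  satisfied 1 clause(s); 0 remain; assigned so far: [1, 2, 3, 4]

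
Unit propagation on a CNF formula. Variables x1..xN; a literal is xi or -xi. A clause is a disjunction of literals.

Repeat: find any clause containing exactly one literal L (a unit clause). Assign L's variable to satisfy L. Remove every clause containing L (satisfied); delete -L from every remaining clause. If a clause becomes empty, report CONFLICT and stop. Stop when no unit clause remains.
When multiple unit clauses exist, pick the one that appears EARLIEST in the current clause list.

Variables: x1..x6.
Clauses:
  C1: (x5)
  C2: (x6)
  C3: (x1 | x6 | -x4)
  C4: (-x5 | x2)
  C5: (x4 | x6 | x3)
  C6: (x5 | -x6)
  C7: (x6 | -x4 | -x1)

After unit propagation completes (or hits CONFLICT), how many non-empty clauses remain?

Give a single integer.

unit clause [5] forces x5=T; simplify:
  drop -5 from [-5, 2] -> [2]
  satisfied 2 clause(s); 5 remain; assigned so far: [5]
unit clause [6] forces x6=T; simplify:
  satisfied 4 clause(s); 1 remain; assigned so far: [5, 6]
unit clause [2] forces x2=T; simplify:
  satisfied 1 clause(s); 0 remain; assigned so far: [2, 5, 6]

Answer: 0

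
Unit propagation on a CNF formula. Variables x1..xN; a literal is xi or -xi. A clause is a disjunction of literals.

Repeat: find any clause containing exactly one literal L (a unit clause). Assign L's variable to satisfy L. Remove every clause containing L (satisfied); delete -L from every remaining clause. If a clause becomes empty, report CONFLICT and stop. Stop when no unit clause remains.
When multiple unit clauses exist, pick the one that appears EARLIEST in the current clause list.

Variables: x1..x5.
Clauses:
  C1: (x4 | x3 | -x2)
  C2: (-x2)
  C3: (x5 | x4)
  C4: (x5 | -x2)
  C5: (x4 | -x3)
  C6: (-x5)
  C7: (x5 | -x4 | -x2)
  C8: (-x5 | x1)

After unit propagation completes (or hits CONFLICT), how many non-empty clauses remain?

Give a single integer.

Answer: 0

Derivation:
unit clause [-2] forces x2=F; simplify:
  satisfied 4 clause(s); 4 remain; assigned so far: [2]
unit clause [-5] forces x5=F; simplify:
  drop 5 from [5, 4] -> [4]
  satisfied 2 clause(s); 2 remain; assigned so far: [2, 5]
unit clause [4] forces x4=T; simplify:
  satisfied 2 clause(s); 0 remain; assigned so far: [2, 4, 5]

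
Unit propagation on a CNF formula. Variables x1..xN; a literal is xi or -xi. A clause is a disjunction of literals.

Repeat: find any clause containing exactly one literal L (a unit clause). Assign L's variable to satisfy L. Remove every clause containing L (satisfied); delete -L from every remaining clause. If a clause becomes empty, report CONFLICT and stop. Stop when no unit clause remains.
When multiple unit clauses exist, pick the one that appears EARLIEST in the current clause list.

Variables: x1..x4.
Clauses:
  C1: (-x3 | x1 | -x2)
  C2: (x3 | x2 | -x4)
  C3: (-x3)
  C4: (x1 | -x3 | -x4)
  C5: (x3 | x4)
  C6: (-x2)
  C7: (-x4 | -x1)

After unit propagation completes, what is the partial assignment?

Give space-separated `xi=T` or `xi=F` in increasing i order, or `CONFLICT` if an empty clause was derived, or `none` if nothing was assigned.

unit clause [-3] forces x3=F; simplify:
  drop 3 from [3, 2, -4] -> [2, -4]
  drop 3 from [3, 4] -> [4]
  satisfied 3 clause(s); 4 remain; assigned so far: [3]
unit clause [4] forces x4=T; simplify:
  drop -4 from [2, -4] -> [2]
  drop -4 from [-4, -1] -> [-1]
  satisfied 1 clause(s); 3 remain; assigned so far: [3, 4]
unit clause [2] forces x2=T; simplify:
  drop -2 from [-2] -> [] (empty!)
  satisfied 1 clause(s); 2 remain; assigned so far: [2, 3, 4]
CONFLICT (empty clause)

Answer: CONFLICT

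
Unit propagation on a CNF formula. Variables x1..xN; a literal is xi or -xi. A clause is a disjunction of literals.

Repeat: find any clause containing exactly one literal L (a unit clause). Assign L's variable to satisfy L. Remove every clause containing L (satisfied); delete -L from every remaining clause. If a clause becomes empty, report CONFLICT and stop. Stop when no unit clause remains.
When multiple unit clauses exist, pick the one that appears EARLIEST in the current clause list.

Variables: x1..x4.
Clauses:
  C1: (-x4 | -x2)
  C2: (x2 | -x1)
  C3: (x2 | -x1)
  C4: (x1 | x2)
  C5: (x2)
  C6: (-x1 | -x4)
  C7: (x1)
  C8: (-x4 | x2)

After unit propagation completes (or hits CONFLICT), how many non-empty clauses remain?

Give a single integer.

unit clause [2] forces x2=T; simplify:
  drop -2 from [-4, -2] -> [-4]
  satisfied 5 clause(s); 3 remain; assigned so far: [2]
unit clause [-4] forces x4=F; simplify:
  satisfied 2 clause(s); 1 remain; assigned so far: [2, 4]
unit clause [1] forces x1=T; simplify:
  satisfied 1 clause(s); 0 remain; assigned so far: [1, 2, 4]

Answer: 0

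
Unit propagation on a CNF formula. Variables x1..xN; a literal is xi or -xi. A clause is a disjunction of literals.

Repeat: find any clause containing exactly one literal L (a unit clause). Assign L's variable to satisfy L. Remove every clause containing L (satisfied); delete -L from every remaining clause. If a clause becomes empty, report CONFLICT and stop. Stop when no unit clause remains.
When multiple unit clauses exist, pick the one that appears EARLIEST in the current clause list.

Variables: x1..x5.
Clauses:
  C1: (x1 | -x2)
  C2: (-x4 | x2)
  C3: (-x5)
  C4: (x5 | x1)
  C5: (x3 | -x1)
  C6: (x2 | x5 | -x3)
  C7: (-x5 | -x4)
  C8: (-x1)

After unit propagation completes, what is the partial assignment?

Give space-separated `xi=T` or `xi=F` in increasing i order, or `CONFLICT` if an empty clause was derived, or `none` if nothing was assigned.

unit clause [-5] forces x5=F; simplify:
  drop 5 from [5, 1] -> [1]
  drop 5 from [2, 5, -3] -> [2, -3]
  satisfied 2 clause(s); 6 remain; assigned so far: [5]
unit clause [1] forces x1=T; simplify:
  drop -1 from [3, -1] -> [3]
  drop -1 from [-1] -> [] (empty!)
  satisfied 2 clause(s); 4 remain; assigned so far: [1, 5]
CONFLICT (empty clause)

Answer: CONFLICT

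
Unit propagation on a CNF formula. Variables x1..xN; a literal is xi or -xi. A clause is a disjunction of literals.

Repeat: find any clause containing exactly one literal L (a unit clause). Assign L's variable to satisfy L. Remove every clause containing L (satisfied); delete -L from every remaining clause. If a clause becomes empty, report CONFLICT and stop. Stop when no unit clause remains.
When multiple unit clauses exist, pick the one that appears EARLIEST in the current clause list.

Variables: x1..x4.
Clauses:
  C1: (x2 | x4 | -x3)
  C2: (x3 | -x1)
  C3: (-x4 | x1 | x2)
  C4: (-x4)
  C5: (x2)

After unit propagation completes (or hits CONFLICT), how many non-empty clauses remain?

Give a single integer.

unit clause [-4] forces x4=F; simplify:
  drop 4 from [2, 4, -3] -> [2, -3]
  satisfied 2 clause(s); 3 remain; assigned so far: [4]
unit clause [2] forces x2=T; simplify:
  satisfied 2 clause(s); 1 remain; assigned so far: [2, 4]

Answer: 1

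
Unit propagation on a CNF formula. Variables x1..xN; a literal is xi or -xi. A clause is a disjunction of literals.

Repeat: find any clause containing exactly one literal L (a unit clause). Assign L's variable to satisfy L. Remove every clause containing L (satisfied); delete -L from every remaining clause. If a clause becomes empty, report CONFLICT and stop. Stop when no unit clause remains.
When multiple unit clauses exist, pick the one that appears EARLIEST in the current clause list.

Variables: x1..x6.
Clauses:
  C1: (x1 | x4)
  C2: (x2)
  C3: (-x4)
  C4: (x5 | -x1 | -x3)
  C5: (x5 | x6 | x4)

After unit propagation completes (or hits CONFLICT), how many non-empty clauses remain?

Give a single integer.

unit clause [2] forces x2=T; simplify:
  satisfied 1 clause(s); 4 remain; assigned so far: [2]
unit clause [-4] forces x4=F; simplify:
  drop 4 from [1, 4] -> [1]
  drop 4 from [5, 6, 4] -> [5, 6]
  satisfied 1 clause(s); 3 remain; assigned so far: [2, 4]
unit clause [1] forces x1=T; simplify:
  drop -1 from [5, -1, -3] -> [5, -3]
  satisfied 1 clause(s); 2 remain; assigned so far: [1, 2, 4]

Answer: 2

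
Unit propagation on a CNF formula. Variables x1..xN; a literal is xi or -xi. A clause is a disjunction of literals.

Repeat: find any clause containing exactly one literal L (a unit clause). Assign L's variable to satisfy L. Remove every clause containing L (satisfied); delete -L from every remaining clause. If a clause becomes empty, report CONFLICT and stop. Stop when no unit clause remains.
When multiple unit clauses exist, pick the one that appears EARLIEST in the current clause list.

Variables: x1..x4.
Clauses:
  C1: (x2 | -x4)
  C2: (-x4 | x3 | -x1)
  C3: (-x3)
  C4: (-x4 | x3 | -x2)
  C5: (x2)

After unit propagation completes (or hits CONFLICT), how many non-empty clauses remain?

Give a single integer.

unit clause [-3] forces x3=F; simplify:
  drop 3 from [-4, 3, -1] -> [-4, -1]
  drop 3 from [-4, 3, -2] -> [-4, -2]
  satisfied 1 clause(s); 4 remain; assigned so far: [3]
unit clause [2] forces x2=T; simplify:
  drop -2 from [-4, -2] -> [-4]
  satisfied 2 clause(s); 2 remain; assigned so far: [2, 3]
unit clause [-4] forces x4=F; simplify:
  satisfied 2 clause(s); 0 remain; assigned so far: [2, 3, 4]

Answer: 0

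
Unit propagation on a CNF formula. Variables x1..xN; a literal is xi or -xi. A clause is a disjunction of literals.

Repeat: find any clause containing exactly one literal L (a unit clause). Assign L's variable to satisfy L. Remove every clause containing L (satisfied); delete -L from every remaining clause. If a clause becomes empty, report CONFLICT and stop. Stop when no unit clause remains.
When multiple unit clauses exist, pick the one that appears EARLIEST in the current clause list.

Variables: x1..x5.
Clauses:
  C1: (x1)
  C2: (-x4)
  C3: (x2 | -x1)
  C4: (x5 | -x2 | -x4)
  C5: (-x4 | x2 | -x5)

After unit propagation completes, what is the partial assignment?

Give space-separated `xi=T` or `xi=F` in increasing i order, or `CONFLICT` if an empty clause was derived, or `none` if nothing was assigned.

Answer: x1=T x2=T x4=F

Derivation:
unit clause [1] forces x1=T; simplify:
  drop -1 from [2, -1] -> [2]
  satisfied 1 clause(s); 4 remain; assigned so far: [1]
unit clause [-4] forces x4=F; simplify:
  satisfied 3 clause(s); 1 remain; assigned so far: [1, 4]
unit clause [2] forces x2=T; simplify:
  satisfied 1 clause(s); 0 remain; assigned so far: [1, 2, 4]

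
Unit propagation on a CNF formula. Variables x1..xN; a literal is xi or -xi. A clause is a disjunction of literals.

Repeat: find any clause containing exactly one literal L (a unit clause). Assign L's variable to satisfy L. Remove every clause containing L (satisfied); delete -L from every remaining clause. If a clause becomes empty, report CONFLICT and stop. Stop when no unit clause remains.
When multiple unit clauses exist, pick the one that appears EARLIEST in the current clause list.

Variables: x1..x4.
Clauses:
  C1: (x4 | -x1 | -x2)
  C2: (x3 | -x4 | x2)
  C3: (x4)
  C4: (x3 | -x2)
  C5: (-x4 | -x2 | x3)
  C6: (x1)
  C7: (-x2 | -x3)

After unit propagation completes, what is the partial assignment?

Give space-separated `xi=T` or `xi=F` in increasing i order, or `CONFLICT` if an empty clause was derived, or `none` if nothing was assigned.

unit clause [4] forces x4=T; simplify:
  drop -4 from [3, -4, 2] -> [3, 2]
  drop -4 from [-4, -2, 3] -> [-2, 3]
  satisfied 2 clause(s); 5 remain; assigned so far: [4]
unit clause [1] forces x1=T; simplify:
  satisfied 1 clause(s); 4 remain; assigned so far: [1, 4]

Answer: x1=T x4=T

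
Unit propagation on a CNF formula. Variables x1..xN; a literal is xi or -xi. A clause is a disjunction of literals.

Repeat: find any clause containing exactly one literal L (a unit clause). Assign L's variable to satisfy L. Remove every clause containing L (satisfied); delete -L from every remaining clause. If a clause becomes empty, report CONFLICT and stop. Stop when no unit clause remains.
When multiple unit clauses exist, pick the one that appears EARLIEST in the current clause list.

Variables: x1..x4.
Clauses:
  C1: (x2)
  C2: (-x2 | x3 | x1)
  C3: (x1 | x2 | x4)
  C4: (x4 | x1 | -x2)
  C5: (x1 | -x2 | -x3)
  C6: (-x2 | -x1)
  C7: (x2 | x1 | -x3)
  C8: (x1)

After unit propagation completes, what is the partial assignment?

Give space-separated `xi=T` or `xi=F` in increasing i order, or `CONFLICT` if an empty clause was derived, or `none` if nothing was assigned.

unit clause [2] forces x2=T; simplify:
  drop -2 from [-2, 3, 1] -> [3, 1]
  drop -2 from [4, 1, -2] -> [4, 1]
  drop -2 from [1, -2, -3] -> [1, -3]
  drop -2 from [-2, -1] -> [-1]
  satisfied 3 clause(s); 5 remain; assigned so far: [2]
unit clause [-1] forces x1=F; simplify:
  drop 1 from [3, 1] -> [3]
  drop 1 from [4, 1] -> [4]
  drop 1 from [1, -3] -> [-3]
  drop 1 from [1] -> [] (empty!)
  satisfied 1 clause(s); 4 remain; assigned so far: [1, 2]
CONFLICT (empty clause)

Answer: CONFLICT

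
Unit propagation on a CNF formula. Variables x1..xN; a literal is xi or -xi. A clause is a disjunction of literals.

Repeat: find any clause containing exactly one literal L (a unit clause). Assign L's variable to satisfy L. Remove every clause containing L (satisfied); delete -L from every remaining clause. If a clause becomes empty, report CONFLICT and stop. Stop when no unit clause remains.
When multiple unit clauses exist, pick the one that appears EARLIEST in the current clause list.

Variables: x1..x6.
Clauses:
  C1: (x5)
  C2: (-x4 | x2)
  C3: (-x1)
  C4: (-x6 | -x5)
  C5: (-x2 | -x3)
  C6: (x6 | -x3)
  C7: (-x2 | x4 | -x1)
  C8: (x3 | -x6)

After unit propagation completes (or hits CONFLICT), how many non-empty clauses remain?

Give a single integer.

unit clause [5] forces x5=T; simplify:
  drop -5 from [-6, -5] -> [-6]
  satisfied 1 clause(s); 7 remain; assigned so far: [5]
unit clause [-1] forces x1=F; simplify:
  satisfied 2 clause(s); 5 remain; assigned so far: [1, 5]
unit clause [-6] forces x6=F; simplify:
  drop 6 from [6, -3] -> [-3]
  satisfied 2 clause(s); 3 remain; assigned so far: [1, 5, 6]
unit clause [-3] forces x3=F; simplify:
  satisfied 2 clause(s); 1 remain; assigned so far: [1, 3, 5, 6]

Answer: 1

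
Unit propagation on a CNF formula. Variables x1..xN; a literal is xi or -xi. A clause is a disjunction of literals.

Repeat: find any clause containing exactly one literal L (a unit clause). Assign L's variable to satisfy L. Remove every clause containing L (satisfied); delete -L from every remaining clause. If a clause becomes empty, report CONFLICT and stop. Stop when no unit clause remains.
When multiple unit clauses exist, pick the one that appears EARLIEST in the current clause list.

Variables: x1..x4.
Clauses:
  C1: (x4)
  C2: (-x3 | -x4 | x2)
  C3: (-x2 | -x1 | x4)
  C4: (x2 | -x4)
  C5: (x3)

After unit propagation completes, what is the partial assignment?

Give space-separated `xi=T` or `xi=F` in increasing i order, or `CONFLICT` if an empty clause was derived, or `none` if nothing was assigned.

Answer: x2=T x3=T x4=T

Derivation:
unit clause [4] forces x4=T; simplify:
  drop -4 from [-3, -4, 2] -> [-3, 2]
  drop -4 from [2, -4] -> [2]
  satisfied 2 clause(s); 3 remain; assigned so far: [4]
unit clause [2] forces x2=T; simplify:
  satisfied 2 clause(s); 1 remain; assigned so far: [2, 4]
unit clause [3] forces x3=T; simplify:
  satisfied 1 clause(s); 0 remain; assigned so far: [2, 3, 4]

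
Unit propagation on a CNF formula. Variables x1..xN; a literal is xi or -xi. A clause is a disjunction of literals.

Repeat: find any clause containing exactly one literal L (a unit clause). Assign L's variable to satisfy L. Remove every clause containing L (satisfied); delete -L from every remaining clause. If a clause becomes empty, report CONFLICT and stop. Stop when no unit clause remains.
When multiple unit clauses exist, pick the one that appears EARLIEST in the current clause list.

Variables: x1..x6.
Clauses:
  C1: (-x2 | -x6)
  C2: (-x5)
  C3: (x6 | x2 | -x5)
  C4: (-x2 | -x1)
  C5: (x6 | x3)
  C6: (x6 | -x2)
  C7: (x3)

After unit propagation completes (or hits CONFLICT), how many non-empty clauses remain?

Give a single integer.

unit clause [-5] forces x5=F; simplify:
  satisfied 2 clause(s); 5 remain; assigned so far: [5]
unit clause [3] forces x3=T; simplify:
  satisfied 2 clause(s); 3 remain; assigned so far: [3, 5]

Answer: 3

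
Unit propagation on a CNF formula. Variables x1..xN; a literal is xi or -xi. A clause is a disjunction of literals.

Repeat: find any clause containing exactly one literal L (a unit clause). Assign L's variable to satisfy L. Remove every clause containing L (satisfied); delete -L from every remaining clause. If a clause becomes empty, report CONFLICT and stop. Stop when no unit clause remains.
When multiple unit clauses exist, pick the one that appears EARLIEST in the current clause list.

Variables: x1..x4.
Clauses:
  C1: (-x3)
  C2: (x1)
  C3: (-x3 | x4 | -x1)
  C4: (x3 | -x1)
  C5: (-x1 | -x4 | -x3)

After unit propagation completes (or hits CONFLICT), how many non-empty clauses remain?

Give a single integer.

Answer: 0

Derivation:
unit clause [-3] forces x3=F; simplify:
  drop 3 from [3, -1] -> [-1]
  satisfied 3 clause(s); 2 remain; assigned so far: [3]
unit clause [1] forces x1=T; simplify:
  drop -1 from [-1] -> [] (empty!)
  satisfied 1 clause(s); 1 remain; assigned so far: [1, 3]
CONFLICT (empty clause)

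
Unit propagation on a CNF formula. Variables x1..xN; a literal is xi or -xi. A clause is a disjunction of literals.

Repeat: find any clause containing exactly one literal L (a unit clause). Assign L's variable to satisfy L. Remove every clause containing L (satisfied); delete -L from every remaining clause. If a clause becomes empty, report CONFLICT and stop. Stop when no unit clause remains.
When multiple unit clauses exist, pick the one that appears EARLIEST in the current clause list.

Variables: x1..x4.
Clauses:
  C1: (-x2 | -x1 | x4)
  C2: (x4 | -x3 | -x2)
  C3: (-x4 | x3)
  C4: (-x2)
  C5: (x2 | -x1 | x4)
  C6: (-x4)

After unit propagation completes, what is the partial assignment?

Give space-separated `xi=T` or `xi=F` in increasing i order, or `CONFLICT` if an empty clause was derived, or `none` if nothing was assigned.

Answer: x1=F x2=F x4=F

Derivation:
unit clause [-2] forces x2=F; simplify:
  drop 2 from [2, -1, 4] -> [-1, 4]
  satisfied 3 clause(s); 3 remain; assigned so far: [2]
unit clause [-4] forces x4=F; simplify:
  drop 4 from [-1, 4] -> [-1]
  satisfied 2 clause(s); 1 remain; assigned so far: [2, 4]
unit clause [-1] forces x1=F; simplify:
  satisfied 1 clause(s); 0 remain; assigned so far: [1, 2, 4]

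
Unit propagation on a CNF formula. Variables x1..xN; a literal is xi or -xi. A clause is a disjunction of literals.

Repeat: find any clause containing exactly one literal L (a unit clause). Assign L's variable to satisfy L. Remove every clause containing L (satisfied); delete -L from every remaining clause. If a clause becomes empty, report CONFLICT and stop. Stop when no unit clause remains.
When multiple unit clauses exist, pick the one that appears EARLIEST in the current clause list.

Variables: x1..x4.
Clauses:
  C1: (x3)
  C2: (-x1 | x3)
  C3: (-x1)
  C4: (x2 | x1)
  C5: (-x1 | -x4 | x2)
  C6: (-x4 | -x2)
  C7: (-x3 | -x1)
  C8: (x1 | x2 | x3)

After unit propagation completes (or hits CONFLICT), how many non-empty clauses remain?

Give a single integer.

Answer: 0

Derivation:
unit clause [3] forces x3=T; simplify:
  drop -3 from [-3, -1] -> [-1]
  satisfied 3 clause(s); 5 remain; assigned so far: [3]
unit clause [-1] forces x1=F; simplify:
  drop 1 from [2, 1] -> [2]
  satisfied 3 clause(s); 2 remain; assigned so far: [1, 3]
unit clause [2] forces x2=T; simplify:
  drop -2 from [-4, -2] -> [-4]
  satisfied 1 clause(s); 1 remain; assigned so far: [1, 2, 3]
unit clause [-4] forces x4=F; simplify:
  satisfied 1 clause(s); 0 remain; assigned so far: [1, 2, 3, 4]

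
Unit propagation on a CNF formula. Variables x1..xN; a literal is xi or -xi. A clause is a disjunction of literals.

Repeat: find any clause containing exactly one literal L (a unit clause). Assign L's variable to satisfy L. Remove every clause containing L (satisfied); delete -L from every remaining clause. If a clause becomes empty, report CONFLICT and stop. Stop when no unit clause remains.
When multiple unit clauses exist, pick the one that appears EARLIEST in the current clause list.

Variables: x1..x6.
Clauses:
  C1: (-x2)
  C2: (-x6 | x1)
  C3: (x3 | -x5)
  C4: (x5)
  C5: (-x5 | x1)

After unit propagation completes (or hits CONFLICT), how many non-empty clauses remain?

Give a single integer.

unit clause [-2] forces x2=F; simplify:
  satisfied 1 clause(s); 4 remain; assigned so far: [2]
unit clause [5] forces x5=T; simplify:
  drop -5 from [3, -5] -> [3]
  drop -5 from [-5, 1] -> [1]
  satisfied 1 clause(s); 3 remain; assigned so far: [2, 5]
unit clause [3] forces x3=T; simplify:
  satisfied 1 clause(s); 2 remain; assigned so far: [2, 3, 5]
unit clause [1] forces x1=T; simplify:
  satisfied 2 clause(s); 0 remain; assigned so far: [1, 2, 3, 5]

Answer: 0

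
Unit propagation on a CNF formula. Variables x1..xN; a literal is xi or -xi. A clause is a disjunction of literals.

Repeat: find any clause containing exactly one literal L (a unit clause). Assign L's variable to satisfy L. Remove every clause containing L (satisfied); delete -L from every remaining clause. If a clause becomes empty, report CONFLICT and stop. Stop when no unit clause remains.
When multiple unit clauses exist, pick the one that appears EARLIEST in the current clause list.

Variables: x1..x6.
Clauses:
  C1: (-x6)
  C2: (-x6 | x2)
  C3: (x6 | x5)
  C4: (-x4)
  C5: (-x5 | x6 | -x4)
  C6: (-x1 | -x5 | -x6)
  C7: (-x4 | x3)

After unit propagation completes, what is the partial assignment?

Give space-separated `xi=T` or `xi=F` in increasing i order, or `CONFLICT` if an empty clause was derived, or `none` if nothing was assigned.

unit clause [-6] forces x6=F; simplify:
  drop 6 from [6, 5] -> [5]
  drop 6 from [-5, 6, -4] -> [-5, -4]
  satisfied 3 clause(s); 4 remain; assigned so far: [6]
unit clause [5] forces x5=T; simplify:
  drop -5 from [-5, -4] -> [-4]
  satisfied 1 clause(s); 3 remain; assigned so far: [5, 6]
unit clause [-4] forces x4=F; simplify:
  satisfied 3 clause(s); 0 remain; assigned so far: [4, 5, 6]

Answer: x4=F x5=T x6=F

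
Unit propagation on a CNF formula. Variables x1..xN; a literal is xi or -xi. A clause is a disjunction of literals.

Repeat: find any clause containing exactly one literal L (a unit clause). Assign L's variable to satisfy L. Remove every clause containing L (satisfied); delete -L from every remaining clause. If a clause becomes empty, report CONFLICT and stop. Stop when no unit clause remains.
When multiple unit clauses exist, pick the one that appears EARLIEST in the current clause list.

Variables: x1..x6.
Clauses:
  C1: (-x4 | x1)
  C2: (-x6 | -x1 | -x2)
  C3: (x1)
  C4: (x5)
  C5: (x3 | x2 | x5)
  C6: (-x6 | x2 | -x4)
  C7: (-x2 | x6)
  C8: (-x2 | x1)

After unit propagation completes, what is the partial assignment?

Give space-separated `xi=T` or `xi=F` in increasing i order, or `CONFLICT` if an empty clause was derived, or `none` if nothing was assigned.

unit clause [1] forces x1=T; simplify:
  drop -1 from [-6, -1, -2] -> [-6, -2]
  satisfied 3 clause(s); 5 remain; assigned so far: [1]
unit clause [5] forces x5=T; simplify:
  satisfied 2 clause(s); 3 remain; assigned so far: [1, 5]

Answer: x1=T x5=T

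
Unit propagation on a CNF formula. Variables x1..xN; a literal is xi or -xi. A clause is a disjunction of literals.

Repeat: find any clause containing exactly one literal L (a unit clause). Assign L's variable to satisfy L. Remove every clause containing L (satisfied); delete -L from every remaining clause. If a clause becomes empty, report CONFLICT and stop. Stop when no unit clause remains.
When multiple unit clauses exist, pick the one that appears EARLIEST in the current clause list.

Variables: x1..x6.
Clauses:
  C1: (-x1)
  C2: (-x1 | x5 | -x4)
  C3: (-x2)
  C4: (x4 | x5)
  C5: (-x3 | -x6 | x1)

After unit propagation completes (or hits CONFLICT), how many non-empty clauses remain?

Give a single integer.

Answer: 2

Derivation:
unit clause [-1] forces x1=F; simplify:
  drop 1 from [-3, -6, 1] -> [-3, -6]
  satisfied 2 clause(s); 3 remain; assigned so far: [1]
unit clause [-2] forces x2=F; simplify:
  satisfied 1 clause(s); 2 remain; assigned so far: [1, 2]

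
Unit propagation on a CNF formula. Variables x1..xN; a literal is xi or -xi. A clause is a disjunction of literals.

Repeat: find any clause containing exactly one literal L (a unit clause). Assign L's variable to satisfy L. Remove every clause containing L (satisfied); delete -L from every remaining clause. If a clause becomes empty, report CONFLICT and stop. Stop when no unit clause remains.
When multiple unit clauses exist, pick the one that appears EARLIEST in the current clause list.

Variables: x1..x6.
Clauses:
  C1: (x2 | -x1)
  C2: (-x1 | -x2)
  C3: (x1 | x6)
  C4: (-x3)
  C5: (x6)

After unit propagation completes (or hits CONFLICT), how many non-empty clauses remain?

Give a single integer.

Answer: 2

Derivation:
unit clause [-3] forces x3=F; simplify:
  satisfied 1 clause(s); 4 remain; assigned so far: [3]
unit clause [6] forces x6=T; simplify:
  satisfied 2 clause(s); 2 remain; assigned so far: [3, 6]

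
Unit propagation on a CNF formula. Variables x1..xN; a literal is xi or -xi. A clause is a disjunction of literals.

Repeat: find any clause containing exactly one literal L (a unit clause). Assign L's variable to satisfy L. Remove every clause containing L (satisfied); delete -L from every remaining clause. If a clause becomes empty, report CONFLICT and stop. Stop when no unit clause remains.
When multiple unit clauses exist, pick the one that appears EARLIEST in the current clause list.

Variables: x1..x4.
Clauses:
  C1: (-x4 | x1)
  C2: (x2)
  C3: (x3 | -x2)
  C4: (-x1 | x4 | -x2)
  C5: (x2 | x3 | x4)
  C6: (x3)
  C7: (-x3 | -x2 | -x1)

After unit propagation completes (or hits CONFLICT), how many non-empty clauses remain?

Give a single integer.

unit clause [2] forces x2=T; simplify:
  drop -2 from [3, -2] -> [3]
  drop -2 from [-1, 4, -2] -> [-1, 4]
  drop -2 from [-3, -2, -1] -> [-3, -1]
  satisfied 2 clause(s); 5 remain; assigned so far: [2]
unit clause [3] forces x3=T; simplify:
  drop -3 from [-3, -1] -> [-1]
  satisfied 2 clause(s); 3 remain; assigned so far: [2, 3]
unit clause [-1] forces x1=F; simplify:
  drop 1 from [-4, 1] -> [-4]
  satisfied 2 clause(s); 1 remain; assigned so far: [1, 2, 3]
unit clause [-4] forces x4=F; simplify:
  satisfied 1 clause(s); 0 remain; assigned so far: [1, 2, 3, 4]

Answer: 0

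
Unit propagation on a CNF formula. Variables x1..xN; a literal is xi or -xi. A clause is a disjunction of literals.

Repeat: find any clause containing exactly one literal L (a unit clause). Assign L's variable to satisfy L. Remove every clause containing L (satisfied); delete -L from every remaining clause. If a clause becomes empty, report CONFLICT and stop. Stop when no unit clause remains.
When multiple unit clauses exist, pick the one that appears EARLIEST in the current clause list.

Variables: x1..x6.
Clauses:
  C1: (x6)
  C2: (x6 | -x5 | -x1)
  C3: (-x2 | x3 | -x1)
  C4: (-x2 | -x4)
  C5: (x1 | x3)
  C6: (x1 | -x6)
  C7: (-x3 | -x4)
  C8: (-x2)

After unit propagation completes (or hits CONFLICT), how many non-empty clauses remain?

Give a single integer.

Answer: 1

Derivation:
unit clause [6] forces x6=T; simplify:
  drop -6 from [1, -6] -> [1]
  satisfied 2 clause(s); 6 remain; assigned so far: [6]
unit clause [1] forces x1=T; simplify:
  drop -1 from [-2, 3, -1] -> [-2, 3]
  satisfied 2 clause(s); 4 remain; assigned so far: [1, 6]
unit clause [-2] forces x2=F; simplify:
  satisfied 3 clause(s); 1 remain; assigned so far: [1, 2, 6]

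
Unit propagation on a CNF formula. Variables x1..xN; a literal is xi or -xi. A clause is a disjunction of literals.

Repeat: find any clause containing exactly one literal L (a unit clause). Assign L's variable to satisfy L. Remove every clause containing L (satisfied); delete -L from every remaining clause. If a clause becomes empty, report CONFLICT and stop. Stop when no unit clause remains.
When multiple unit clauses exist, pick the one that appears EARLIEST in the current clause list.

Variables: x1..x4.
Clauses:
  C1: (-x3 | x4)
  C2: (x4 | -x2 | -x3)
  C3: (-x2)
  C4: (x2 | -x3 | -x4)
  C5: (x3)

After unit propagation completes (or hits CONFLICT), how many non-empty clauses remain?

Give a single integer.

Answer: 0

Derivation:
unit clause [-2] forces x2=F; simplify:
  drop 2 from [2, -3, -4] -> [-3, -4]
  satisfied 2 clause(s); 3 remain; assigned so far: [2]
unit clause [3] forces x3=T; simplify:
  drop -3 from [-3, 4] -> [4]
  drop -3 from [-3, -4] -> [-4]
  satisfied 1 clause(s); 2 remain; assigned so far: [2, 3]
unit clause [4] forces x4=T; simplify:
  drop -4 from [-4] -> [] (empty!)
  satisfied 1 clause(s); 1 remain; assigned so far: [2, 3, 4]
CONFLICT (empty clause)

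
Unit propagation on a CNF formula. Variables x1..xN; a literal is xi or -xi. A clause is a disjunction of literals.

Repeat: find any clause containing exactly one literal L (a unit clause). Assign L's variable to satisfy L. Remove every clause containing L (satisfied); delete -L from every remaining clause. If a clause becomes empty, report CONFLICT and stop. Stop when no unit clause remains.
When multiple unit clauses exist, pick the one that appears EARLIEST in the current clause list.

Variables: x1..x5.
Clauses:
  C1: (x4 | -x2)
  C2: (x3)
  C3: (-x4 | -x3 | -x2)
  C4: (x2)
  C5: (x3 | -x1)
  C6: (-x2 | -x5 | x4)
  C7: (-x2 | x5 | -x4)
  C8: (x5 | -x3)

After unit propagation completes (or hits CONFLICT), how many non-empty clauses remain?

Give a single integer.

unit clause [3] forces x3=T; simplify:
  drop -3 from [-4, -3, -2] -> [-4, -2]
  drop -3 from [5, -3] -> [5]
  satisfied 2 clause(s); 6 remain; assigned so far: [3]
unit clause [2] forces x2=T; simplify:
  drop -2 from [4, -2] -> [4]
  drop -2 from [-4, -2] -> [-4]
  drop -2 from [-2, -5, 4] -> [-5, 4]
  drop -2 from [-2, 5, -4] -> [5, -4]
  satisfied 1 clause(s); 5 remain; assigned so far: [2, 3]
unit clause [4] forces x4=T; simplify:
  drop -4 from [-4] -> [] (empty!)
  drop -4 from [5, -4] -> [5]
  satisfied 2 clause(s); 3 remain; assigned so far: [2, 3, 4]
CONFLICT (empty clause)

Answer: 2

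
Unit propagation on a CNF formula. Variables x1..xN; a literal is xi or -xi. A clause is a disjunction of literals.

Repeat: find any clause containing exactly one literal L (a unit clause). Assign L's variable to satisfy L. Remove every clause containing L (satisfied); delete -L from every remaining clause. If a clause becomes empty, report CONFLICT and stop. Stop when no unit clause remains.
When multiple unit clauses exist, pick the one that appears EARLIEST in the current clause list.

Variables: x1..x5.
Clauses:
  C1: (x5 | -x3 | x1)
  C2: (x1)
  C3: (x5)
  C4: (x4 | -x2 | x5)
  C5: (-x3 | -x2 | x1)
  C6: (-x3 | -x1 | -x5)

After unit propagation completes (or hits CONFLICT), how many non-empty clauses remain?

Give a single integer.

unit clause [1] forces x1=T; simplify:
  drop -1 from [-3, -1, -5] -> [-3, -5]
  satisfied 3 clause(s); 3 remain; assigned so far: [1]
unit clause [5] forces x5=T; simplify:
  drop -5 from [-3, -5] -> [-3]
  satisfied 2 clause(s); 1 remain; assigned so far: [1, 5]
unit clause [-3] forces x3=F; simplify:
  satisfied 1 clause(s); 0 remain; assigned so far: [1, 3, 5]

Answer: 0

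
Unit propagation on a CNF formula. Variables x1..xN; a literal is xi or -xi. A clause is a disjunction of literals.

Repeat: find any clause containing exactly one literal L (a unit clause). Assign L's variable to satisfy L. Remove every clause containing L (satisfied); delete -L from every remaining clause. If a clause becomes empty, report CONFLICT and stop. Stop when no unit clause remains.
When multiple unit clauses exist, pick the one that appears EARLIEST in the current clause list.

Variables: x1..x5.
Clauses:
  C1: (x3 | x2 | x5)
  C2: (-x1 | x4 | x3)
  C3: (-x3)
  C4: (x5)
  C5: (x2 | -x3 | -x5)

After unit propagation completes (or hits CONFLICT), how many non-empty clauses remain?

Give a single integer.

unit clause [-3] forces x3=F; simplify:
  drop 3 from [3, 2, 5] -> [2, 5]
  drop 3 from [-1, 4, 3] -> [-1, 4]
  satisfied 2 clause(s); 3 remain; assigned so far: [3]
unit clause [5] forces x5=T; simplify:
  satisfied 2 clause(s); 1 remain; assigned so far: [3, 5]

Answer: 1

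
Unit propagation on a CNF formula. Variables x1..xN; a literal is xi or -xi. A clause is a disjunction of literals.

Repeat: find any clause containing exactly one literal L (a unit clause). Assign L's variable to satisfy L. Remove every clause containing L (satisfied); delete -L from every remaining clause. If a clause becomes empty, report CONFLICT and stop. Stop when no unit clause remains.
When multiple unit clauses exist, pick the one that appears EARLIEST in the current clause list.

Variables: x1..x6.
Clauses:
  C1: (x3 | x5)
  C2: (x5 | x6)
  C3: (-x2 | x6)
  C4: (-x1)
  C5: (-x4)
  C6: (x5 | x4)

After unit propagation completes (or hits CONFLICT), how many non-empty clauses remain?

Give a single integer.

Answer: 1

Derivation:
unit clause [-1] forces x1=F; simplify:
  satisfied 1 clause(s); 5 remain; assigned so far: [1]
unit clause [-4] forces x4=F; simplify:
  drop 4 from [5, 4] -> [5]
  satisfied 1 clause(s); 4 remain; assigned so far: [1, 4]
unit clause [5] forces x5=T; simplify:
  satisfied 3 clause(s); 1 remain; assigned so far: [1, 4, 5]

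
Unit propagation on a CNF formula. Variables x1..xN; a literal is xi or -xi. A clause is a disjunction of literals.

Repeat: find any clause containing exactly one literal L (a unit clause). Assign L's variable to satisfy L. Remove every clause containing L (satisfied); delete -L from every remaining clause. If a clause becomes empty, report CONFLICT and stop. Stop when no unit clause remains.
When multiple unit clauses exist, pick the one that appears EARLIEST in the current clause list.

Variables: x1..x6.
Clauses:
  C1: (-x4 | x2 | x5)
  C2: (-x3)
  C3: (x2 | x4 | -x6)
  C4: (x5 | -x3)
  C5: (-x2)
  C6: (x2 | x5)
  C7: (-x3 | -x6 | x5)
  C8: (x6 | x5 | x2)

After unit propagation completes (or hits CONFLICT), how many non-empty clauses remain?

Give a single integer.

unit clause [-3] forces x3=F; simplify:
  satisfied 3 clause(s); 5 remain; assigned so far: [3]
unit clause [-2] forces x2=F; simplify:
  drop 2 from [-4, 2, 5] -> [-4, 5]
  drop 2 from [2, 4, -6] -> [4, -6]
  drop 2 from [2, 5] -> [5]
  drop 2 from [6, 5, 2] -> [6, 5]
  satisfied 1 clause(s); 4 remain; assigned so far: [2, 3]
unit clause [5] forces x5=T; simplify:
  satisfied 3 clause(s); 1 remain; assigned so far: [2, 3, 5]

Answer: 1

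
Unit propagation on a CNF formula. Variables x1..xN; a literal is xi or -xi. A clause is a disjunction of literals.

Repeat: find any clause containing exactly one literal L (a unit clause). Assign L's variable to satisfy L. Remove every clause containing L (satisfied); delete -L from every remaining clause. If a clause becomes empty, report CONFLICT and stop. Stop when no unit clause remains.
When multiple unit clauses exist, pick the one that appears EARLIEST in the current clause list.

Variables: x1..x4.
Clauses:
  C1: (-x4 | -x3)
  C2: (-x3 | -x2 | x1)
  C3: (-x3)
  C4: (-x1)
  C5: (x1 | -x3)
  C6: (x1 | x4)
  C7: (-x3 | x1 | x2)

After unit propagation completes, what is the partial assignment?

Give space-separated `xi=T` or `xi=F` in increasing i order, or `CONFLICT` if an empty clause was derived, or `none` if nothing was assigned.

Answer: x1=F x3=F x4=T

Derivation:
unit clause [-3] forces x3=F; simplify:
  satisfied 5 clause(s); 2 remain; assigned so far: [3]
unit clause [-1] forces x1=F; simplify:
  drop 1 from [1, 4] -> [4]
  satisfied 1 clause(s); 1 remain; assigned so far: [1, 3]
unit clause [4] forces x4=T; simplify:
  satisfied 1 clause(s); 0 remain; assigned so far: [1, 3, 4]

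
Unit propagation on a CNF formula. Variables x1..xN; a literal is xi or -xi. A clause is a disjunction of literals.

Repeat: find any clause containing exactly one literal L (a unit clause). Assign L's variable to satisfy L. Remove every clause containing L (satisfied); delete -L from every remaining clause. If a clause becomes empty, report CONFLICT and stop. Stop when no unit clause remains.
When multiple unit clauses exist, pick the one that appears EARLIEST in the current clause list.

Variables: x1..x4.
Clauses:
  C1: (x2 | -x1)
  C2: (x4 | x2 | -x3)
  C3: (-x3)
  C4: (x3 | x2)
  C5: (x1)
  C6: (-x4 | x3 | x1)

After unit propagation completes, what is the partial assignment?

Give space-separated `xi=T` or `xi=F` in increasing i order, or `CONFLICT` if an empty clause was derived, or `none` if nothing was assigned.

unit clause [-3] forces x3=F; simplify:
  drop 3 from [3, 2] -> [2]
  drop 3 from [-4, 3, 1] -> [-4, 1]
  satisfied 2 clause(s); 4 remain; assigned so far: [3]
unit clause [2] forces x2=T; simplify:
  satisfied 2 clause(s); 2 remain; assigned so far: [2, 3]
unit clause [1] forces x1=T; simplify:
  satisfied 2 clause(s); 0 remain; assigned so far: [1, 2, 3]

Answer: x1=T x2=T x3=F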